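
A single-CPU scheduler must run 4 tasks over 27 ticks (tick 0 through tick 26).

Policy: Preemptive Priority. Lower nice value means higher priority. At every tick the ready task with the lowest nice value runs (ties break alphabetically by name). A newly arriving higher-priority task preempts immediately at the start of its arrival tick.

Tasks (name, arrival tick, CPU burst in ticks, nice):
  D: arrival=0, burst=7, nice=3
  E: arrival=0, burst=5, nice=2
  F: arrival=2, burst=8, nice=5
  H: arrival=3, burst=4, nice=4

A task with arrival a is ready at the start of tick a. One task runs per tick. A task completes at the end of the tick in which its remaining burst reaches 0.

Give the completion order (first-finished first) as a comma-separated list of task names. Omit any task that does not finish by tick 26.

t=0: ready={D,E} → run E
t=1: ready={D,E} → run E
t=2: ready={D,E,F} → run E
t=3: ready={D,E,F,H} → run E
t=4: ready={D,E,F,H} → run E
t=5: ready={D,F,H} → run D
t=6: ready={D,F,H} → run D
t=7: ready={D,F,H} → run D
t=8: ready={D,F,H} → run D
t=9: ready={D,F,H} → run D
t=10: ready={D,F,H} → run D
t=11: ready={D,F,H} → run D
t=12: ready={F,H} → run H
t=13: ready={F,H} → run H
t=14: ready={F,H} → run H
t=15: ready={F,H} → run H
t=16: ready={F} → run F
t=17: ready={F} → run F
t=18: ready={F} → run F
t=19: ready={F} → run F
t=20: ready={F} → run F
t=21: ready={F} → run F
t=22: ready={F} → run F
t=23: ready={F} → run F
t=24: (idle)
t=25: (idle)
t=26: (idle)

completion order = E, D, H, F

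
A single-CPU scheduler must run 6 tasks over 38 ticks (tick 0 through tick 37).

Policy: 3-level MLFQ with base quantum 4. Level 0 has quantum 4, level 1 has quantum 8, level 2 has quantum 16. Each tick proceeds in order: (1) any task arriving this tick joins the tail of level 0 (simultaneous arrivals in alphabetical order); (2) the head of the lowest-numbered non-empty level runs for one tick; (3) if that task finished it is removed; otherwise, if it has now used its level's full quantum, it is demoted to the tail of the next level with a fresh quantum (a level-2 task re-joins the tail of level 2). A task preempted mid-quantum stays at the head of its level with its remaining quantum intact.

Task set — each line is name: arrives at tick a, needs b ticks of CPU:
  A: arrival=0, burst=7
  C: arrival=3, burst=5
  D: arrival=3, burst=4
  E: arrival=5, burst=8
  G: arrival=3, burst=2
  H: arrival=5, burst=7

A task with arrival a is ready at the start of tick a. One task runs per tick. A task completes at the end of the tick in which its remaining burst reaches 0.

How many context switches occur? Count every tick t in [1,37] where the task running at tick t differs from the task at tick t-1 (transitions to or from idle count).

context switches = 10

t=0: L0/L1/L2 = A/-/- → run A
t=1: L0/L1/L2 = A/-/- → run A
t=2: L0/L1/L2 = A/-/- → run A
t=3: L0/L1/L2 = ACDG/-/- → run A
t=4: L0/L1/L2 = CDG/A/- → run C
t=5: L0/L1/L2 = CDGEH/A/- → run C
t=6: L0/L1/L2 = CDGEH/A/- → run C
t=7: L0/L1/L2 = CDGEH/A/- → run C
t=8: L0/L1/L2 = DGEH/AC/- → run D
t=9: L0/L1/L2 = DGEH/AC/- → run D
t=10: L0/L1/L2 = DGEH/AC/- → run D
t=11: L0/L1/L2 = DGEH/AC/- → run D
t=12: L0/L1/L2 = GEH/AC/- → run G
t=13: L0/L1/L2 = GEH/AC/- → run G
t=14: L0/L1/L2 = EH/AC/- → run E
t=15: L0/L1/L2 = EH/AC/- → run E
t=16: L0/L1/L2 = EH/AC/- → run E
t=17: L0/L1/L2 = EH/AC/- → run E
t=18: L0/L1/L2 = H/ACE/- → run H
t=19: L0/L1/L2 = H/ACE/- → run H
t=20: L0/L1/L2 = H/ACE/- → run H
t=21: L0/L1/L2 = H/ACE/- → run H
t=22: L0/L1/L2 = -/ACEH/- → run A
t=23: L0/L1/L2 = -/ACEH/- → run A
t=24: L0/L1/L2 = -/ACEH/- → run A
t=25: L0/L1/L2 = -/CEH/- → run C
t=26: L0/L1/L2 = -/EH/- → run E
t=27: L0/L1/L2 = -/EH/- → run E
t=28: L0/L1/L2 = -/EH/- → run E
t=29: L0/L1/L2 = -/EH/- → run E
t=30: L0/L1/L2 = -/H/- → run H
t=31: L0/L1/L2 = -/H/- → run H
t=32: L0/L1/L2 = -/H/- → run H
t=33: (idle)
t=34: (idle)
t=35: (idle)
t=36: (idle)
t=37: (idle)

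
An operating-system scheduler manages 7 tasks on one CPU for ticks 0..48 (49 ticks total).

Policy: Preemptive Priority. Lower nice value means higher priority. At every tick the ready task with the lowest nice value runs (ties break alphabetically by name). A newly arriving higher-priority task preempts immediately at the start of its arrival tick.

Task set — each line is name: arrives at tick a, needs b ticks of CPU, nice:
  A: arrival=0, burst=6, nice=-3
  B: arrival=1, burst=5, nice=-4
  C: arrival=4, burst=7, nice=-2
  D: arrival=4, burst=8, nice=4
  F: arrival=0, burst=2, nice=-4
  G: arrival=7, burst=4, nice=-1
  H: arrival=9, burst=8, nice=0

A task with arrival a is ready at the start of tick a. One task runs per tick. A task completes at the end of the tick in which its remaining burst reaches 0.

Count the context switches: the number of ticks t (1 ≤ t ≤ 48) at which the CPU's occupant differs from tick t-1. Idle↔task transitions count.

context switches = 8

t=0: ready={A,F} → run F
t=1: ready={A,B,F} → run B
t=2: ready={A,B,F} → run B
t=3: ready={A,B,F} → run B
t=4: ready={A,B,C,D,F} → run B
t=5: ready={A,B,C,D,F} → run B
t=6: ready={A,C,D,F} → run F
t=7: ready={A,C,D,G} → run A
t=8: ready={A,C,D,G} → run A
t=9: ready={A,C,D,G,H} → run A
t=10: ready={A,C,D,G,H} → run A
t=11: ready={A,C,D,G,H} → run A
t=12: ready={A,C,D,G,H} → run A
t=13: ready={C,D,G,H} → run C
t=14: ready={C,D,G,H} → run C
t=15: ready={C,D,G,H} → run C
t=16: ready={C,D,G,H} → run C
t=17: ready={C,D,G,H} → run C
t=18: ready={C,D,G,H} → run C
t=19: ready={C,D,G,H} → run C
t=20: ready={D,G,H} → run G
t=21: ready={D,G,H} → run G
t=22: ready={D,G,H} → run G
t=23: ready={D,G,H} → run G
t=24: ready={D,H} → run H
t=25: ready={D,H} → run H
t=26: ready={D,H} → run H
t=27: ready={D,H} → run H
t=28: ready={D,H} → run H
t=29: ready={D,H} → run H
t=30: ready={D,H} → run H
t=31: ready={D,H} → run H
t=32: ready={D} → run D
t=33: ready={D} → run D
t=34: ready={D} → run D
t=35: ready={D} → run D
t=36: ready={D} → run D
t=37: ready={D} → run D
t=38: ready={D} → run D
t=39: ready={D} → run D
t=40: (idle)
t=41: (idle)
t=42: (idle)
t=43: (idle)
t=44: (idle)
t=45: (idle)
t=46: (idle)
t=47: (idle)
t=48: (idle)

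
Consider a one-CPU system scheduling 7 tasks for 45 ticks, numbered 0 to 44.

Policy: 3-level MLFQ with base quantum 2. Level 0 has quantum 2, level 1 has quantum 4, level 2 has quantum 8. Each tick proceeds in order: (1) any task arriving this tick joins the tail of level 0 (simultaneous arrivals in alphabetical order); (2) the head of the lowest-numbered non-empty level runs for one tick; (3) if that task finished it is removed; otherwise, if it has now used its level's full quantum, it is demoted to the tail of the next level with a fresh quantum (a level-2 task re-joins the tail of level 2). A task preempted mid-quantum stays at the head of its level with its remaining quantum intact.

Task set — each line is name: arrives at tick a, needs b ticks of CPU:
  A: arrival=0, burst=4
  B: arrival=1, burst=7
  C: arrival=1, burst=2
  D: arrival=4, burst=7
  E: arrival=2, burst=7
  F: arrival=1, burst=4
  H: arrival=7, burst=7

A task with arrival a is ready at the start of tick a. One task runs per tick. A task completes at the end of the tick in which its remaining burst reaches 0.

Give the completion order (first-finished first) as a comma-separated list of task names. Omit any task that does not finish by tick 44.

t=0: L0/L1/L2 = A/-/- → run A
t=1: L0/L1/L2 = ABCF/-/- → run A
t=2: L0/L1/L2 = BCFE/A/- → run B
t=3: L0/L1/L2 = BCFE/A/- → run B
t=4: L0/L1/L2 = CFED/AB/- → run C
t=5: L0/L1/L2 = CFED/AB/- → run C
t=6: L0/L1/L2 = FED/AB/- → run F
t=7: L0/L1/L2 = FEDH/AB/- → run F
t=8: L0/L1/L2 = EDH/ABF/- → run E
t=9: L0/L1/L2 = EDH/ABF/- → run E
t=10: L0/L1/L2 = DH/ABFE/- → run D
t=11: L0/L1/L2 = DH/ABFE/- → run D
t=12: L0/L1/L2 = H/ABFED/- → run H
t=13: L0/L1/L2 = H/ABFED/- → run H
t=14: L0/L1/L2 = -/ABFEDH/- → run A
t=15: L0/L1/L2 = -/ABFEDH/- → run A
t=16: L0/L1/L2 = -/BFEDH/- → run B
t=17: L0/L1/L2 = -/BFEDH/- → run B
t=18: L0/L1/L2 = -/BFEDH/- → run B
t=19: L0/L1/L2 = -/BFEDH/- → run B
t=20: L0/L1/L2 = -/FEDH/B → run F
t=21: L0/L1/L2 = -/FEDH/B → run F
t=22: L0/L1/L2 = -/EDH/B → run E
t=23: L0/L1/L2 = -/EDH/B → run E
t=24: L0/L1/L2 = -/EDH/B → run E
t=25: L0/L1/L2 = -/EDH/B → run E
t=26: L0/L1/L2 = -/DH/BE → run D
t=27: L0/L1/L2 = -/DH/BE → run D
t=28: L0/L1/L2 = -/DH/BE → run D
t=29: L0/L1/L2 = -/DH/BE → run D
t=30: L0/L1/L2 = -/H/BED → run H
t=31: L0/L1/L2 = -/H/BED → run H
t=32: L0/L1/L2 = -/H/BED → run H
t=33: L0/L1/L2 = -/H/BED → run H
t=34: L0/L1/L2 = -/-/BEDH → run B
t=35: L0/L1/L2 = -/-/EDH → run E
t=36: L0/L1/L2 = -/-/DH → run D
t=37: L0/L1/L2 = -/-/H → run H
t=38: (idle)
t=39: (idle)
t=40: (idle)
t=41: (idle)
t=42: (idle)
t=43: (idle)
t=44: (idle)

completion order = C, A, F, B, E, D, H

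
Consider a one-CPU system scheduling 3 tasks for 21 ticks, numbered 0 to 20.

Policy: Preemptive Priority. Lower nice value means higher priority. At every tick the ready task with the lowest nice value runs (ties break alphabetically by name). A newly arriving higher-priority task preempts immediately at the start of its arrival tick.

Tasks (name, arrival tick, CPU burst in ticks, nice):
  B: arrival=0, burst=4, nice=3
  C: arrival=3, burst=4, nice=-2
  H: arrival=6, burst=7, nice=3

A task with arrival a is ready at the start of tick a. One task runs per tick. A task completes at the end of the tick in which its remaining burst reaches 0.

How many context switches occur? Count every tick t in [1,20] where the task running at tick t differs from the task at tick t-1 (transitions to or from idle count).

context switches = 4

t=0: ready={B} → run B
t=1: ready={B} → run B
t=2: ready={B} → run B
t=3: ready={B,C} → run C
t=4: ready={B,C} → run C
t=5: ready={B,C} → run C
t=6: ready={B,C,H} → run C
t=7: ready={B,H} → run B
t=8: ready={H} → run H
t=9: ready={H} → run H
t=10: ready={H} → run H
t=11: ready={H} → run H
t=12: ready={H} → run H
t=13: ready={H} → run H
t=14: ready={H} → run H
t=15: (idle)
t=16: (idle)
t=17: (idle)
t=18: (idle)
t=19: (idle)
t=20: (idle)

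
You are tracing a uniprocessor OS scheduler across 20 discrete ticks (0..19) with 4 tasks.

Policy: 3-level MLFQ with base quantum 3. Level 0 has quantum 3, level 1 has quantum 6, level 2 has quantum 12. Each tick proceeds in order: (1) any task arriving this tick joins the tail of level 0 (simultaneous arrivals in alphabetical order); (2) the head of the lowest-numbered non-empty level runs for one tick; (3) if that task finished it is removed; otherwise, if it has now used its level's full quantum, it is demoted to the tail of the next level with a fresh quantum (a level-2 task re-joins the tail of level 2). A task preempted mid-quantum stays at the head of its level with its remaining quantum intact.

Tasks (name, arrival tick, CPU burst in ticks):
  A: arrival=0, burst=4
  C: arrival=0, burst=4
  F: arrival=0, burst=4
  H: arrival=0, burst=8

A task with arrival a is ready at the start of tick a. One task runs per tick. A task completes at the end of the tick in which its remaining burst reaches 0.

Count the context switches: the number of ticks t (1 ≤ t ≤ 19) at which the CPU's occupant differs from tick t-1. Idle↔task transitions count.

context switches = 7

t=0: L0/L1/L2 = ACFH/-/- → run A
t=1: L0/L1/L2 = ACFH/-/- → run A
t=2: L0/L1/L2 = ACFH/-/- → run A
t=3: L0/L1/L2 = CFH/A/- → run C
t=4: L0/L1/L2 = CFH/A/- → run C
t=5: L0/L1/L2 = CFH/A/- → run C
t=6: L0/L1/L2 = FH/AC/- → run F
t=7: L0/L1/L2 = FH/AC/- → run F
t=8: L0/L1/L2 = FH/AC/- → run F
t=9: L0/L1/L2 = H/ACF/- → run H
t=10: L0/L1/L2 = H/ACF/- → run H
t=11: L0/L1/L2 = H/ACF/- → run H
t=12: L0/L1/L2 = -/ACFH/- → run A
t=13: L0/L1/L2 = -/CFH/- → run C
t=14: L0/L1/L2 = -/FH/- → run F
t=15: L0/L1/L2 = -/H/- → run H
t=16: L0/L1/L2 = -/H/- → run H
t=17: L0/L1/L2 = -/H/- → run H
t=18: L0/L1/L2 = -/H/- → run H
t=19: L0/L1/L2 = -/H/- → run H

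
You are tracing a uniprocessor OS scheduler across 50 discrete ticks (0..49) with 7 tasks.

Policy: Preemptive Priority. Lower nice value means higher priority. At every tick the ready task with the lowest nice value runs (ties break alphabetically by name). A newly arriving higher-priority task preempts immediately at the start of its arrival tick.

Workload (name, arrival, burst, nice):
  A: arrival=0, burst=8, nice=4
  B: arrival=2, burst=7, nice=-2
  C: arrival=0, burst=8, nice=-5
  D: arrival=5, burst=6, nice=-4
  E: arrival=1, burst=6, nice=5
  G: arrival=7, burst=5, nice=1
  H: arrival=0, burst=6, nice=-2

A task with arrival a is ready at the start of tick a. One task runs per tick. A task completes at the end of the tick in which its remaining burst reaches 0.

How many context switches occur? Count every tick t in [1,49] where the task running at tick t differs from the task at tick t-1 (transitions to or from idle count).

context switches = 7

t=0: ready={A,C,H} → run C
t=1: ready={A,C,E,H} → run C
t=2: ready={A,B,C,E,H} → run C
t=3: ready={A,B,C,E,H} → run C
t=4: ready={A,B,C,E,H} → run C
t=5: ready={A,B,C,D,E,H} → run C
t=6: ready={A,B,C,D,E,H} → run C
t=7: ready={A,B,C,D,E,G,H} → run C
t=8: ready={A,B,D,E,G,H} → run D
t=9: ready={A,B,D,E,G,H} → run D
t=10: ready={A,B,D,E,G,H} → run D
t=11: ready={A,B,D,E,G,H} → run D
t=12: ready={A,B,D,E,G,H} → run D
t=13: ready={A,B,D,E,G,H} → run D
t=14: ready={A,B,E,G,H} → run B
t=15: ready={A,B,E,G,H} → run B
t=16: ready={A,B,E,G,H} → run B
t=17: ready={A,B,E,G,H} → run B
t=18: ready={A,B,E,G,H} → run B
t=19: ready={A,B,E,G,H} → run B
t=20: ready={A,B,E,G,H} → run B
t=21: ready={A,E,G,H} → run H
t=22: ready={A,E,G,H} → run H
t=23: ready={A,E,G,H} → run H
t=24: ready={A,E,G,H} → run H
t=25: ready={A,E,G,H} → run H
t=26: ready={A,E,G,H} → run H
t=27: ready={A,E,G} → run G
t=28: ready={A,E,G} → run G
t=29: ready={A,E,G} → run G
t=30: ready={A,E,G} → run G
t=31: ready={A,E,G} → run G
t=32: ready={A,E} → run A
t=33: ready={A,E} → run A
t=34: ready={A,E} → run A
t=35: ready={A,E} → run A
t=36: ready={A,E} → run A
t=37: ready={A,E} → run A
t=38: ready={A,E} → run A
t=39: ready={A,E} → run A
t=40: ready={E} → run E
t=41: ready={E} → run E
t=42: ready={E} → run E
t=43: ready={E} → run E
t=44: ready={E} → run E
t=45: ready={E} → run E
t=46: (idle)
t=47: (idle)
t=48: (idle)
t=49: (idle)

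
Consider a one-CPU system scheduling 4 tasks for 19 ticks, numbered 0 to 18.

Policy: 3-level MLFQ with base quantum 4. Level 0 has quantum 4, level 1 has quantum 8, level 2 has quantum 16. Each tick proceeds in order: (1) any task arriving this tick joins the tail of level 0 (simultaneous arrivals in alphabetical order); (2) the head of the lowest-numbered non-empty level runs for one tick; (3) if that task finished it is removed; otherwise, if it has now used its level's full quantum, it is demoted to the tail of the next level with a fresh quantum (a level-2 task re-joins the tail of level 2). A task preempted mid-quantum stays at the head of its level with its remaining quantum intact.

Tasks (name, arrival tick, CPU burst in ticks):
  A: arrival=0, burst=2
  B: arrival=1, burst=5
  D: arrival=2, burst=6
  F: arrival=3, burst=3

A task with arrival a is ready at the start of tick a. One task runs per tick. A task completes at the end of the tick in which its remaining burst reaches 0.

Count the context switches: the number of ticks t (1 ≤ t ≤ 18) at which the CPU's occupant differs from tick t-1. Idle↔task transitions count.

context switches = 6

t=0: L0/L1/L2 = A/-/- → run A
t=1: L0/L1/L2 = AB/-/- → run A
t=2: L0/L1/L2 = BD/-/- → run B
t=3: L0/L1/L2 = BDF/-/- → run B
t=4: L0/L1/L2 = BDF/-/- → run B
t=5: L0/L1/L2 = BDF/-/- → run B
t=6: L0/L1/L2 = DF/B/- → run D
t=7: L0/L1/L2 = DF/B/- → run D
t=8: L0/L1/L2 = DF/B/- → run D
t=9: L0/L1/L2 = DF/B/- → run D
t=10: L0/L1/L2 = F/BD/- → run F
t=11: L0/L1/L2 = F/BD/- → run F
t=12: L0/L1/L2 = F/BD/- → run F
t=13: L0/L1/L2 = -/BD/- → run B
t=14: L0/L1/L2 = -/D/- → run D
t=15: L0/L1/L2 = -/D/- → run D
t=16: (idle)
t=17: (idle)
t=18: (idle)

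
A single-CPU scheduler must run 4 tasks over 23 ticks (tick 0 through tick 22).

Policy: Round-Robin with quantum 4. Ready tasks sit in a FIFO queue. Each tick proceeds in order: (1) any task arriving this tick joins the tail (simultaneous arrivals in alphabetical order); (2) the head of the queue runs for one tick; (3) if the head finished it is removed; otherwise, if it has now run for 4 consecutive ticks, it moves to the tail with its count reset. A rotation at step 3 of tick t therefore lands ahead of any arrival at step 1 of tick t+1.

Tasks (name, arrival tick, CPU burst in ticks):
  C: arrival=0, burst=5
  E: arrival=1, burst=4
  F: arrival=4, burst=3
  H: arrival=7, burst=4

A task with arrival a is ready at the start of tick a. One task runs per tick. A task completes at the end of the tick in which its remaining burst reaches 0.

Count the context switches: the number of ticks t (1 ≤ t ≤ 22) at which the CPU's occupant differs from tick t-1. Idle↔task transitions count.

context switches = 5

t=0: queue=[C] q_used=0 → run C
t=1: queue=[C,E] q_used=1 → run C
t=2: queue=[C,E] q_used=2 → run C
t=3: queue=[C,E] q_used=3 → run C
t=4: queue=[E,C,F] q_used=0 → run E
t=5: queue=[E,C,F] q_used=1 → run E
t=6: queue=[E,C,F] q_used=2 → run E
t=7: queue=[E,C,F,H] q_used=3 → run E
t=8: queue=[C,F,H] q_used=0 → run C
t=9: queue=[F,H] q_used=0 → run F
t=10: queue=[F,H] q_used=1 → run F
t=11: queue=[F,H] q_used=2 → run F
t=12: queue=[H] q_used=0 → run H
t=13: queue=[H] q_used=1 → run H
t=14: queue=[H] q_used=2 → run H
t=15: queue=[H] q_used=3 → run H
t=16: (idle)
t=17: (idle)
t=18: (idle)
t=19: (idle)
t=20: (idle)
t=21: (idle)
t=22: (idle)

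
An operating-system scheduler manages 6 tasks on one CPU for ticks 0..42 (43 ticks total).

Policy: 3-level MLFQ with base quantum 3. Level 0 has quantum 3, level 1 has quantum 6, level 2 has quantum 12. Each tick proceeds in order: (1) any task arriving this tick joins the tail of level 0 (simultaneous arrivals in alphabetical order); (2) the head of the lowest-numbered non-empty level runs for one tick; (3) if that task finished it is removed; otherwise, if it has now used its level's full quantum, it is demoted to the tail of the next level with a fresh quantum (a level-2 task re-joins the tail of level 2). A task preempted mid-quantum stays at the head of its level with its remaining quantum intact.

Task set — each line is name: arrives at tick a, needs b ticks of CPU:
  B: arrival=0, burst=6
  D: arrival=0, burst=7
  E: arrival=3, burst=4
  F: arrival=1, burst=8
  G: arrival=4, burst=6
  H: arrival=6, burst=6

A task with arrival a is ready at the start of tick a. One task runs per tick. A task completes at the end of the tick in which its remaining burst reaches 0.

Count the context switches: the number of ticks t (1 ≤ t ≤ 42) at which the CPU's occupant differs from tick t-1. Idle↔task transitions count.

t=0: L0/L1/L2 = BD/-/- → run B
t=1: L0/L1/L2 = BDF/-/- → run B
t=2: L0/L1/L2 = BDF/-/- → run B
t=3: L0/L1/L2 = DFE/B/- → run D
t=4: L0/L1/L2 = DFEG/B/- → run D
t=5: L0/L1/L2 = DFEG/B/- → run D
t=6: L0/L1/L2 = FEGH/BD/- → run F
t=7: L0/L1/L2 = FEGH/BD/- → run F
t=8: L0/L1/L2 = FEGH/BD/- → run F
t=9: L0/L1/L2 = EGH/BDF/- → run E
t=10: L0/L1/L2 = EGH/BDF/- → run E
t=11: L0/L1/L2 = EGH/BDF/- → run E
t=12: L0/L1/L2 = GH/BDFE/- → run G
t=13: L0/L1/L2 = GH/BDFE/- → run G
t=14: L0/L1/L2 = GH/BDFE/- → run G
t=15: L0/L1/L2 = H/BDFEG/- → run H
t=16: L0/L1/L2 = H/BDFEG/- → run H
t=17: L0/L1/L2 = H/BDFEG/- → run H
t=18: L0/L1/L2 = -/BDFEGH/- → run B
t=19: L0/L1/L2 = -/BDFEGH/- → run B
t=20: L0/L1/L2 = -/BDFEGH/- → run B
t=21: L0/L1/L2 = -/DFEGH/- → run D
t=22: L0/L1/L2 = -/DFEGH/- → run D
t=23: L0/L1/L2 = -/DFEGH/- → run D
t=24: L0/L1/L2 = -/DFEGH/- → run D
t=25: L0/L1/L2 = -/FEGH/- → run F
t=26: L0/L1/L2 = -/FEGH/- → run F
t=27: L0/L1/L2 = -/FEGH/- → run F
t=28: L0/L1/L2 = -/FEGH/- → run F
t=29: L0/L1/L2 = -/FEGH/- → run F
t=30: L0/L1/L2 = -/EGH/- → run E
t=31: L0/L1/L2 = -/GH/- → run G
t=32: L0/L1/L2 = -/GH/- → run G
t=33: L0/L1/L2 = -/GH/- → run G
t=34: L0/L1/L2 = -/H/- → run H
t=35: L0/L1/L2 = -/H/- → run H
t=36: L0/L1/L2 = -/H/- → run H
t=37: (idle)
t=38: (idle)
t=39: (idle)
t=40: (idle)
t=41: (idle)
t=42: (idle)

context switches = 12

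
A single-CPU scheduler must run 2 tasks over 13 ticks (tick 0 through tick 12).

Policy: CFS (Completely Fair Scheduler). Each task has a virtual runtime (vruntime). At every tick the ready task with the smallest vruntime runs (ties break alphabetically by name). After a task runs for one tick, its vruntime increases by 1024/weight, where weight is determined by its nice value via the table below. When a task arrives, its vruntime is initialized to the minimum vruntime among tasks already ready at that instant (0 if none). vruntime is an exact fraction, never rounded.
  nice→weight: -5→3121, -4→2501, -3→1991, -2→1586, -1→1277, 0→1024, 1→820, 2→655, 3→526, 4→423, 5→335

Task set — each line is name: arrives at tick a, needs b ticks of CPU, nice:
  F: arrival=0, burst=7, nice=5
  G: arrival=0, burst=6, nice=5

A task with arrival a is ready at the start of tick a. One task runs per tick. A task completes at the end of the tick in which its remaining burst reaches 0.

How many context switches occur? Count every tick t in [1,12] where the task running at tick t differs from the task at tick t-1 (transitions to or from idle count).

t=0: vr[F=0 G=0] → run F
t=1: vr[F=1024/335 G=0] → run G
t=2: vr[F=1024/335 G=1024/335] → run F
t=3: vr[F=2048/335 G=1024/335] → run G
t=4: vr[F=2048/335 G=2048/335] → run F
t=5: vr[F=3072/335 G=2048/335] → run G
t=6: vr[F=3072/335 G=3072/335] → run F
t=7: vr[F=4096/335 G=3072/335] → run G
t=8: vr[F=4096/335 G=4096/335] → run F
t=9: vr[F=1024/67 G=4096/335] → run G
t=10: vr[F=1024/67 G=1024/67] → run F
t=11: vr[F=6144/335 G=1024/67] → run G
t=12: vr[F=6144/335] → run F

context switches = 12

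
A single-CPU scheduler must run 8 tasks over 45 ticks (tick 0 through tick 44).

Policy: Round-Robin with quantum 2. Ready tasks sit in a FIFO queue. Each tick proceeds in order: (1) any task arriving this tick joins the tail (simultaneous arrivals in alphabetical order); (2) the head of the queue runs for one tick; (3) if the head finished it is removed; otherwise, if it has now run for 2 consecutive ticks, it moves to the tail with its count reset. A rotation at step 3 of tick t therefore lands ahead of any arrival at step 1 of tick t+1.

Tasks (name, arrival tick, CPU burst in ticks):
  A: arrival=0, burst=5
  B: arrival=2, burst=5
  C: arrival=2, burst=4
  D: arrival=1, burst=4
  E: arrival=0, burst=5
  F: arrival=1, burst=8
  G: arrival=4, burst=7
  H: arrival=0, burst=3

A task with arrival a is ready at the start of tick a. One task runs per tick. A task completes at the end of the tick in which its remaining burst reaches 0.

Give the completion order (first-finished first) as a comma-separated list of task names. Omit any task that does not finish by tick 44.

completion order = H, D, A, C, E, B, F, G

t=0: queue=[A,E,H] q_used=0 → run A
t=1: queue=[A,E,H,D,F] q_used=1 → run A
t=2: queue=[E,H,D,F,A,B,C] q_used=0 → run E
t=3: queue=[E,H,D,F,A,B,C] q_used=1 → run E
t=4: queue=[H,D,F,A,B,C,E,G] q_used=0 → run H
t=5: queue=[H,D,F,A,B,C,E,G] q_used=1 → run H
t=6: queue=[D,F,A,B,C,E,G,H] q_used=0 → run D
t=7: queue=[D,F,A,B,C,E,G,H] q_used=1 → run D
t=8: queue=[F,A,B,C,E,G,H,D] q_used=0 → run F
t=9: queue=[F,A,B,C,E,G,H,D] q_used=1 → run F
t=10: queue=[A,B,C,E,G,H,D,F] q_used=0 → run A
t=11: queue=[A,B,C,E,G,H,D,F] q_used=1 → run A
t=12: queue=[B,C,E,G,H,D,F,A] q_used=0 → run B
t=13: queue=[B,C,E,G,H,D,F,A] q_used=1 → run B
t=14: queue=[C,E,G,H,D,F,A,B] q_used=0 → run C
t=15: queue=[C,E,G,H,D,F,A,B] q_used=1 → run C
t=16: queue=[E,G,H,D,F,A,B,C] q_used=0 → run E
t=17: queue=[E,G,H,D,F,A,B,C] q_used=1 → run E
t=18: queue=[G,H,D,F,A,B,C,E] q_used=0 → run G
t=19: queue=[G,H,D,F,A,B,C,E] q_used=1 → run G
t=20: queue=[H,D,F,A,B,C,E,G] q_used=0 → run H
t=21: queue=[D,F,A,B,C,E,G] q_used=0 → run D
t=22: queue=[D,F,A,B,C,E,G] q_used=1 → run D
t=23: queue=[F,A,B,C,E,G] q_used=0 → run F
t=24: queue=[F,A,B,C,E,G] q_used=1 → run F
t=25: queue=[A,B,C,E,G,F] q_used=0 → run A
t=26: queue=[B,C,E,G,F] q_used=0 → run B
t=27: queue=[B,C,E,G,F] q_used=1 → run B
t=28: queue=[C,E,G,F,B] q_used=0 → run C
t=29: queue=[C,E,G,F,B] q_used=1 → run C
t=30: queue=[E,G,F,B] q_used=0 → run E
t=31: queue=[G,F,B] q_used=0 → run G
t=32: queue=[G,F,B] q_used=1 → run G
t=33: queue=[F,B,G] q_used=0 → run F
t=34: queue=[F,B,G] q_used=1 → run F
t=35: queue=[B,G,F] q_used=0 → run B
t=36: queue=[G,F] q_used=0 → run G
t=37: queue=[G,F] q_used=1 → run G
t=38: queue=[F,G] q_used=0 → run F
t=39: queue=[F,G] q_used=1 → run F
t=40: queue=[G] q_used=0 → run G
t=41: (idle)
t=42: (idle)
t=43: (idle)
t=44: (idle)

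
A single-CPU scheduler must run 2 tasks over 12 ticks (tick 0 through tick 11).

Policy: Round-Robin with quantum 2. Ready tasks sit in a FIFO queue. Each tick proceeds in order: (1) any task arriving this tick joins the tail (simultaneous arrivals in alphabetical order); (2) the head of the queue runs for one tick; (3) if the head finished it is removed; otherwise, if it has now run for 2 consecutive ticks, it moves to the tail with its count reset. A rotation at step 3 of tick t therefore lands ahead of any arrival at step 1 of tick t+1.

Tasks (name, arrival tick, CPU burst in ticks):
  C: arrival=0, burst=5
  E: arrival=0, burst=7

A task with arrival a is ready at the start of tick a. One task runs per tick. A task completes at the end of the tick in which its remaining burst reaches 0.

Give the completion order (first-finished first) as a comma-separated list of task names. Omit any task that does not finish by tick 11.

t=0: queue=[C,E] q_used=0 → run C
t=1: queue=[C,E] q_used=1 → run C
t=2: queue=[E,C] q_used=0 → run E
t=3: queue=[E,C] q_used=1 → run E
t=4: queue=[C,E] q_used=0 → run C
t=5: queue=[C,E] q_used=1 → run C
t=6: queue=[E,C] q_used=0 → run E
t=7: queue=[E,C] q_used=1 → run E
t=8: queue=[C,E] q_used=0 → run C
t=9: queue=[E] q_used=0 → run E
t=10: queue=[E] q_used=1 → run E
t=11: queue=[E] q_used=0 → run E

completion order = C, E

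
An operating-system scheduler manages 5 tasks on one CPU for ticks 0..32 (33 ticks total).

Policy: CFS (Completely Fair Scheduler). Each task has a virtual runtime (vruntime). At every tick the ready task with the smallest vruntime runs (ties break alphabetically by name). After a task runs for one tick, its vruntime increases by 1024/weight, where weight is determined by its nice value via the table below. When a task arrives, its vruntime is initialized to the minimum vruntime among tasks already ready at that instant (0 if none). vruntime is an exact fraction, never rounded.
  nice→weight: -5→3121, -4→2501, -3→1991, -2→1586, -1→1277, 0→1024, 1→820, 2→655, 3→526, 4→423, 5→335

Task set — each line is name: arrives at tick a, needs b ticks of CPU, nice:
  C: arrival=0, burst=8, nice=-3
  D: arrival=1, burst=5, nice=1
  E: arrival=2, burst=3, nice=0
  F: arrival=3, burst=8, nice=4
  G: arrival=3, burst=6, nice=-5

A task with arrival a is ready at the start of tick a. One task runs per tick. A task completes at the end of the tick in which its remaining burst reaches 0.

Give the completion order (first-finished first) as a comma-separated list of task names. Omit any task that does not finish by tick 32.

t=0: vr[C=0] → run C
t=1: vr[C=1024/1991 D=1024/1991] → run C
t=2: vr[C=2048/1991 D=1024/1991 E=1024/1991] → run D
t=3: vr[C=2048/1991 D=719616/408155 E=1024/1991 F=1024/1991 G=1024/1991] → run E
t=4: vr[C=2048/1991 D=719616/408155 E=3015/1991 F=1024/1991 G=1024/1991] → run F
t=5: vr[C=2048/1991 D=719616/408155 E=3015/1991 F=2471936/842193 G=1024/1991] → run G
t=6: vr[C=2048/1991 D=719616/408155 E=3015/1991 F=2471936/842193 G=5234688/6213911] → run G
t=7: vr[C=2048/1991 D=719616/408155 E=3015/1991 F=2471936/842193 G=7273472/6213911] → run C
t=8: vr[C=3072/1991 D=719616/408155 E=3015/1991 F=2471936/842193 G=7273472/6213911] → run G
t=9: vr[C=3072/1991 D=719616/408155 E=3015/1991 F=2471936/842193 G=9312256/6213911] → run G
t=10: vr[C=3072/1991 D=719616/408155 E=3015/1991 F=2471936/842193 G=11351040/6213911] → run E
t=11: vr[C=3072/1991 D=719616/408155 E=5006/1991 F=2471936/842193 G=11351040/6213911] → run C
t=12: vr[C=4096/1991 D=719616/408155 E=5006/1991 F=2471936/842193 G=11351040/6213911] → run D
t=13: vr[C=4096/1991 D=1229312/408155 E=5006/1991 F=2471936/842193 G=11351040/6213911] → run G
t=14: vr[C=4096/1991 D=1229312/408155 E=5006/1991 F=2471936/842193 G=13389824/6213911] → run C
t=15: vr[C=5120/1991 D=1229312/408155 E=5006/1991 F=2471936/842193 G=13389824/6213911] → run G
t=16: vr[C=5120/1991 D=1229312/408155 E=5006/1991 F=2471936/842193] → run E
t=17: vr[C=5120/1991 D=1229312/408155 F=2471936/842193] → run C
t=18: vr[C=6144/1991 D=1229312/408155 F=2471936/842193] → run F
t=19: vr[C=6144/1991 D=1229312/408155 F=4510720/842193] → run D
t=20: vr[C=6144/1991 D=1739008/408155 F=4510720/842193] → run C
t=21: vr[C=7168/1991 D=1739008/408155 F=4510720/842193] → run C
t=22: vr[D=1739008/408155 F=4510720/842193] → run D
t=23: vr[D=2248704/408155 F=4510720/842193] → run F
t=24: vr[D=2248704/408155 F=2183168/280731] → run D
t=25: vr[F=2183168/280731] → run F
t=26: vr[F=8588288/842193] → run F
t=27: vr[F=10627072/842193] → run F
t=28: vr[F=4221952/280731] → run F
t=29: vr[F=14704640/842193] → run F
t=30: (idle)
t=31: (idle)
t=32: (idle)

completion order = G, E, C, D, F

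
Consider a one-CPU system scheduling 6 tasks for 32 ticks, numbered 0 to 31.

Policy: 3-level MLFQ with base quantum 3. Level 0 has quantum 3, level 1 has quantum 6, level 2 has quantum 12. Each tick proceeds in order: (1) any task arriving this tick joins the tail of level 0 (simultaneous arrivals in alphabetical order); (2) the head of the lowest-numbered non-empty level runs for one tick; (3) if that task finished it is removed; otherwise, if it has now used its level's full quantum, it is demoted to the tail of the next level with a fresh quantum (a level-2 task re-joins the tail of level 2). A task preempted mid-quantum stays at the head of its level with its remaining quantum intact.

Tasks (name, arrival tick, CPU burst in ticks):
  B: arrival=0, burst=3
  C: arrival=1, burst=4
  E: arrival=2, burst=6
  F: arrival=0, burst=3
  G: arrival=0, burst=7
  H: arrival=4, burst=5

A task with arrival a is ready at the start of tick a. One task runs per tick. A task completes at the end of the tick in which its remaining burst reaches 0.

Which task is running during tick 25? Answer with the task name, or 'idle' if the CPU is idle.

t=0: L0/L1/L2 = BFG/-/- → run B
t=1: L0/L1/L2 = BFGC/-/- → run B
t=2: L0/L1/L2 = BFGCE/-/- → run B
t=3: L0/L1/L2 = FGCE/-/- → run F
t=4: L0/L1/L2 = FGCEH/-/- → run F
t=5: L0/L1/L2 = FGCEH/-/- → run F
t=6: L0/L1/L2 = GCEH/-/- → run G
t=7: L0/L1/L2 = GCEH/-/- → run G
t=8: L0/L1/L2 = GCEH/-/- → run G
t=9: L0/L1/L2 = CEH/G/- → run C
t=10: L0/L1/L2 = CEH/G/- → run C
t=11: L0/L1/L2 = CEH/G/- → run C
t=12: L0/L1/L2 = EH/GC/- → run E
t=13: L0/L1/L2 = EH/GC/- → run E
t=14: L0/L1/L2 = EH/GC/- → run E
t=15: L0/L1/L2 = H/GCE/- → run H
t=16: L0/L1/L2 = H/GCE/- → run H
t=17: L0/L1/L2 = H/GCE/- → run H
t=18: L0/L1/L2 = -/GCEH/- → run G
t=19: L0/L1/L2 = -/GCEH/- → run G
t=20: L0/L1/L2 = -/GCEH/- → run G
t=21: L0/L1/L2 = -/GCEH/- → run G
t=22: L0/L1/L2 = -/CEH/- → run C
t=23: L0/L1/L2 = -/EH/- → run E
t=24: L0/L1/L2 = -/EH/- → run E
t=25: L0/L1/L2 = -/EH/- → run E
t=26: L0/L1/L2 = -/H/- → run H
t=27: L0/L1/L2 = -/H/- → run H
t=28: (idle)
t=29: (idle)
t=30: (idle)
t=31: (idle)

running at tick 25 = E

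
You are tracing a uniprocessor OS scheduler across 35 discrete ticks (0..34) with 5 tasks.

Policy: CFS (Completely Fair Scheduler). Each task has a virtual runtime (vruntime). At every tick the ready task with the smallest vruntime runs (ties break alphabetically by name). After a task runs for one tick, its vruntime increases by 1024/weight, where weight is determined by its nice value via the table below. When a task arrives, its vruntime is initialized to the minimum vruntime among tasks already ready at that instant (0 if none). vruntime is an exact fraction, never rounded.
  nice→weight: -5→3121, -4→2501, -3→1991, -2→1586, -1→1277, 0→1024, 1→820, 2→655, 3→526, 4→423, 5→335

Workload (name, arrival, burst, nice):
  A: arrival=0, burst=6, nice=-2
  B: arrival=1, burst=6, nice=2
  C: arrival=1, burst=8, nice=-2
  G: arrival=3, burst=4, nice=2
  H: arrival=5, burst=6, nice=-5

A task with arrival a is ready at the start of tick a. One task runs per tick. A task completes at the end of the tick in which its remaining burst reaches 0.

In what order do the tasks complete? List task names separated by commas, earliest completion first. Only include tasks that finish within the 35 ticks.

t=0: vr[A=0] → run A
t=1: vr[A=512/793 B=512/793 C=512/793] → run A
t=2: vr[A=1024/793 B=512/793 C=512/793] → run B
t=3: vr[A=1024/793 B=1147392/519415 C=512/793 G=512/793] → run C
t=4: vr[A=1024/793 B=1147392/519415 C=1024/793 G=512/793] → run G
t=5: vr[A=1024/793 B=1147392/519415 C=1024/793 G=1147392/519415 H=1024/793] → run A
t=6: vr[A=1536/793 B=1147392/519415 C=1024/793 G=1147392/519415 H=1024/793] → run C
t=7: vr[A=1536/793 B=1147392/519415 C=1536/793 G=1147392/519415 H=1024/793] → run H
t=8: vr[A=1536/793 B=1147392/519415 C=1536/793 G=1147392/519415 H=4007936/2474953] → run H
t=9: vr[A=1536/793 B=1147392/519415 C=1536/793 G=1147392/519415 H=4819968/2474953] → run A
t=10: vr[A=2048/793 B=1147392/519415 C=1536/793 G=1147392/519415 H=4819968/2474953] → run C
t=11: vr[A=2048/793 B=1147392/519415 C=2048/793 G=1147392/519415 H=4819968/2474953] → run H
t=12: vr[A=2048/793 B=1147392/519415 C=2048/793 G=1147392/519415 H=5632000/2474953] → run B
t=13: vr[A=2048/793 B=1959424/519415 C=2048/793 G=1147392/519415 H=5632000/2474953] → run G
t=14: vr[A=2048/793 B=1959424/519415 C=2048/793 G=1959424/519415 H=5632000/2474953] → run H
t=15: vr[A=2048/793 B=1959424/519415 C=2048/793 G=1959424/519415 H=6444032/2474953] → run A
t=16: vr[A=2560/793 B=1959424/519415 C=2048/793 G=1959424/519415 H=6444032/2474953] → run C
t=17: vr[A=2560/793 B=1959424/519415 C=2560/793 G=1959424/519415 H=6444032/2474953] → run H
t=18: vr[A=2560/793 B=1959424/519415 C=2560/793 G=1959424/519415 H=7256064/2474953] → run H
t=19: vr[A=2560/793 B=1959424/519415 C=2560/793 G=1959424/519415] → run A
t=20: vr[B=1959424/519415 C=2560/793 G=1959424/519415] → run C
t=21: vr[B=1959424/519415 C=3072/793 G=1959424/519415] → run B
t=22: vr[B=2771456/519415 C=3072/793 G=1959424/519415] → run G
t=23: vr[B=2771456/519415 C=3072/793 G=2771456/519415] → run C
t=24: vr[B=2771456/519415 C=3584/793 G=2771456/519415] → run C
t=25: vr[B=2771456/519415 C=4096/793 G=2771456/519415] → run C
t=26: vr[B=2771456/519415 G=2771456/519415] → run B
t=27: vr[B=3583488/519415 G=2771456/519415] → run G
t=28: vr[B=3583488/519415] → run B
t=29: vr[B=879104/103883] → run B
t=30: (idle)
t=31: (idle)
t=32: (idle)
t=33: (idle)
t=34: (idle)

completion order = H, A, C, G, B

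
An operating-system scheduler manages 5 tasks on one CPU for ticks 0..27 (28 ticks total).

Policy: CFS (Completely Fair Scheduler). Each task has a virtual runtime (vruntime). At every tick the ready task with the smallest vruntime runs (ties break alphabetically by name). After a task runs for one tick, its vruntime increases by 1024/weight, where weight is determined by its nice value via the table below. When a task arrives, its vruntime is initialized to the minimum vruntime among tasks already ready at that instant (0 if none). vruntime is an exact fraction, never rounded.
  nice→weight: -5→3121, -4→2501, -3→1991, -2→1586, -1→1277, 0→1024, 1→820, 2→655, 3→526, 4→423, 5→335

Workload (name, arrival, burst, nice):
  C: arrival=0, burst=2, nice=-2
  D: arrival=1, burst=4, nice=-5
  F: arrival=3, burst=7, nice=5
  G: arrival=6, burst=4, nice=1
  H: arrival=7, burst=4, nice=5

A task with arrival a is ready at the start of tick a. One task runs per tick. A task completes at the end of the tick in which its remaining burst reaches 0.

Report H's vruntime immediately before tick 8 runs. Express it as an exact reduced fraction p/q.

vruntime(H, start of tick 8) = 4034048/2474953

t=0: vr[C=0] → run C
t=1: vr[C=512/793 D=512/793] → run C
t=2: vr[D=512/793] → run D
t=3: vr[D=2409984/2474953 F=2409984/2474953] → run D
t=4: vr[D=3222016/2474953 F=2409984/2474953] → run F
t=5: vr[D=3222016/2474953 F=3341696512/829109255] → run D
t=6: vr[D=4034048/2474953 F=3341696512/829109255 G=4034048/2474953] → run D
t=7: vr[F=3341696512/829109255 G=4034048/2474953 H=4034048/2474953] → run G
t=8: vr[F=3341696512/829109255 G=1460567808/507365365 H=4034048/2474953] → run H
t=9: vr[F=3341696512/829109255 G=1460567808/507365365 H=3885757952/829109255] → run G
t=10: vr[F=3341696512/829109255 G=2094155776/507365365 H=3885757952/829109255] → run F
t=11: vr[F=5876048384/829109255 G=2094155776/507365365 H=3885757952/829109255] → run G
t=12: vr[F=5876048384/829109255 G=2727743744/507365365 H=3885757952/829109255] → run H
t=13: vr[F=5876048384/829109255 G=2727743744/507365365 H=6420109824/829109255] → run G
t=14: vr[F=5876048384/829109255 H=6420109824/829109255] → run F
t=15: vr[F=8410400256/829109255 H=6420109824/829109255] → run H
t=16: vr[F=8410400256/829109255 H=8954461696/829109255] → run F
t=17: vr[F=10944752128/829109255 H=8954461696/829109255] → run H
t=18: vr[F=10944752128/829109255] → run F
t=19: vr[F=2695820800/165821851] → run F
t=20: vr[F=16013455872/829109255] → run F
t=21: (idle)
t=22: (idle)
t=23: (idle)
t=24: (idle)
t=25: (idle)
t=26: (idle)
t=27: (idle)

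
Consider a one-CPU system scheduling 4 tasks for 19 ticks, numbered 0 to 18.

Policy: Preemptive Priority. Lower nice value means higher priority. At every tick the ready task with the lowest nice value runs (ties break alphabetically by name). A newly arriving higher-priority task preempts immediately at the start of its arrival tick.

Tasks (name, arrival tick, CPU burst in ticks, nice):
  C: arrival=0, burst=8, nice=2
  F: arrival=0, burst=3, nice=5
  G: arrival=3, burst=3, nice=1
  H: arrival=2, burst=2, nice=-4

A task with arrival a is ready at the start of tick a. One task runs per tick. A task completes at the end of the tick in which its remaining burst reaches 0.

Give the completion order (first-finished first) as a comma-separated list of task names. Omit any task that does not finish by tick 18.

t=0: ready={C,F} → run C
t=1: ready={C,F} → run C
t=2: ready={C,F,H} → run H
t=3: ready={C,F,G,H} → run H
t=4: ready={C,F,G} → run G
t=5: ready={C,F,G} → run G
t=6: ready={C,F,G} → run G
t=7: ready={C,F} → run C
t=8: ready={C,F} → run C
t=9: ready={C,F} → run C
t=10: ready={C,F} → run C
t=11: ready={C,F} → run C
t=12: ready={C,F} → run C
t=13: ready={F} → run F
t=14: ready={F} → run F
t=15: ready={F} → run F
t=16: (idle)
t=17: (idle)
t=18: (idle)

completion order = H, G, C, F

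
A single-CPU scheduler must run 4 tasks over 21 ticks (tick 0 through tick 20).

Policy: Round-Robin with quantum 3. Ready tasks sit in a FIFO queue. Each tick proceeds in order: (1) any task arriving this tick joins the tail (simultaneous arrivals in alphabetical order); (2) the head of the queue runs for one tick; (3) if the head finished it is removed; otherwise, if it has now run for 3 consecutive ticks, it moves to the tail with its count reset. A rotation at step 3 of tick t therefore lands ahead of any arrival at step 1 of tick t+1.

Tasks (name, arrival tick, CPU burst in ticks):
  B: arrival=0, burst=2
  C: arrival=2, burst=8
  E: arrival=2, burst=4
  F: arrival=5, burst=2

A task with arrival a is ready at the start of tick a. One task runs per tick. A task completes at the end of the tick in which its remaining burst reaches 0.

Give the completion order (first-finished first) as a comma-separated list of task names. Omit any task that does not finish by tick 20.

t=0: queue=[B] q_used=0 → run B
t=1: queue=[B] q_used=1 → run B
t=2: queue=[C,E] q_used=0 → run C
t=3: queue=[C,E] q_used=1 → run C
t=4: queue=[C,E] q_used=2 → run C
t=5: queue=[E,C,F] q_used=0 → run E
t=6: queue=[E,C,F] q_used=1 → run E
t=7: queue=[E,C,F] q_used=2 → run E
t=8: queue=[C,F,E] q_used=0 → run C
t=9: queue=[C,F,E] q_used=1 → run C
t=10: queue=[C,F,E] q_used=2 → run C
t=11: queue=[F,E,C] q_used=0 → run F
t=12: queue=[F,E,C] q_used=1 → run F
t=13: queue=[E,C] q_used=0 → run E
t=14: queue=[C] q_used=0 → run C
t=15: queue=[C] q_used=1 → run C
t=16: (idle)
t=17: (idle)
t=18: (idle)
t=19: (idle)
t=20: (idle)

completion order = B, F, E, C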